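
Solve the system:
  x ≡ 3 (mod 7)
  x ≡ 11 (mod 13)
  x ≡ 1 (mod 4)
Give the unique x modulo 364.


Moduli 7, 13, 4 are pairwise coprime; by CRT there is a unique solution modulo M = 7 · 13 · 4 = 364.
Solve pairwise, accumulating the modulus:
  Start with x ≡ 3 (mod 7).
  Combine with x ≡ 11 (mod 13): since gcd(7, 13) = 1, we get a unique residue mod 91.
    Write x = 3 + 7·t and substitute into x ≡ 11 (mod 13): 7·t ≡ 11 − 3 = 8 (mod 13).
    The inverse of 7 mod 13 is 2 (since 7·2 = 14 = 1·13 + 1), so t ≡ 2·8 = 16 ≡ 3 (mod 13).
    Then x = 3 + 7·3 = 24, valid modulo lcm(7, 13) = 91: x ≡ 24 (mod 91).
  Combine with x ≡ 1 (mod 4): since gcd(91, 4) = 1, we get a unique residue mod 364.
    Write x = 24 + 91·t and substitute into x ≡ 1 (mod 4): 91·t ≡ 1 − 24 = -23 (mod 4).
    Reduce coefficients mod 4: 3·t ≡ 1 (mod 4).
    The inverse of 3 mod 4 is 3 (since 3·3 = 9 = 2·4 + 1), so t ≡ 3·1 = 3 ≡ 3 (mod 4).
    Then x = 24 + 91·3 = 297, valid modulo lcm(91, 4) = 364: x ≡ 297 (mod 364).
Verify: 297 mod 7 = 3 ✓, 297 mod 13 = 11 ✓, 297 mod 4 = 1 ✓.

x ≡ 297 (mod 364).


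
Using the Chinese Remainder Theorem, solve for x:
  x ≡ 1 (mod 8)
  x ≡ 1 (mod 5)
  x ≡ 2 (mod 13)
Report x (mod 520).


Moduli 8, 5, 13 are pairwise coprime; by CRT there is a unique solution modulo M = 8 · 5 · 13 = 520.
Solve pairwise, accumulating the modulus:
  Start with x ≡ 1 (mod 8).
  Combine with x ≡ 1 (mod 5): since gcd(8, 5) = 1, we get a unique residue mod 40.
    Write x = 1 + 8·t and substitute into x ≡ 1 (mod 5): 8·t ≡ 1 − 1 = 0 (mod 5).
    Reduce coefficients mod 5: 3·t ≡ 0 (mod 5).
    The inverse of 3 mod 5 is 2 (since 3·2 = 6 = 1·5 + 1), so t ≡ 2·0 = 0 ≡ 0 (mod 5).
    Then x = 1 + 8·0 = 1, valid modulo lcm(8, 5) = 40: x ≡ 1 (mod 40).
  Combine with x ≡ 2 (mod 13): since gcd(40, 13) = 1, we get a unique residue mod 520.
    Write x = 1 + 40·t and substitute into x ≡ 2 (mod 13): 40·t ≡ 2 − 1 = 1 (mod 13).
    Reduce coefficients mod 13: 1·t ≡ 1 (mod 13).
    So t ≡ 1 (mod 13).
    Then x = 1 + 40·1 = 41, valid modulo lcm(40, 13) = 520: x ≡ 41 (mod 520).
Verify: 41 mod 8 = 1 ✓, 41 mod 5 = 1 ✓, 41 mod 13 = 2 ✓.

x ≡ 41 (mod 520).


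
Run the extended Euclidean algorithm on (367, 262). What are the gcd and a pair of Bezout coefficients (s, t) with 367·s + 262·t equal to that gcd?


Euclidean algorithm on (367, 262) — divide until remainder is 0:
  367 = 1 · 262 + 105
  262 = 2 · 105 + 52
  105 = 2 · 52 + 1
  52 = 52 · 1 + 0
gcd(367, 262) = 1.
Track Bezout coefficients alongside the remainders: start with r₀ = 367 = a·1 + b·0 (s = 1, t = 0) and r₁ = 262 = a·0 + b·1 (s = 0, t = 1); each new remainder r_{k+1} = r_{k-1} − q_k·r_k inherits s_{k+1} = s_{k-1} − q_k·s_k, t_{k+1} = t_{k-1} − q_k·t_k, so r_k = a·s_k + b·t_k at every step:
  q = 1: r = 105, s = 1 − 1·0 = 1, t = 0 − 1·1 = -1  (check: 367·1 + 262·(-1) = 105)
  q = 2: r = 52, s = 0 − 2·1 = -2, t = 1 − 2·(-1) = 3  (check: 367·(-2) + 262·3 = 52)
  q = 2: r = 1, s = 1 − 2·(-2) = 5, t = -1 − 2·3 = -7  (check: 367·5 + 262·(-7) = 1)
The row with r = 1 (the gcd) gives the Bezout coefficients s = 5, t = -7.
Result: 367 · (5) + 262 · (-7) = 1.

gcd(367, 262) = 1; s = 5, t = -7 (check: 367·5 + 262·(-7) = 1).


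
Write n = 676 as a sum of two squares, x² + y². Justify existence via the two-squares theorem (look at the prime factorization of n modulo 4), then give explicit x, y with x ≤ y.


Step 1: Factor n = 676 = 2^2 · 13^2.
Step 2: Check the mod-4 condition on each prime factor: 2 = 2 (special); 13 ≡ 1 (mod 4), exponent 2.
All primes ≡ 3 (mod 4) appear to even exponent (or don't appear), so by the two-squares theorem n IS expressible as a sum of two squares.
Step 3: Build a representation. Group n = k² · m with k = 2 and m = 13 · 13 = 169 (a product of primes ≡ 1 (mod 4)); a representation of m scales to one of n via (k·x)² + (k·y)² = k²(x² + y²). Each prime p ≡ 1 (mod 4) is itself a sum of two squares; find a² by testing p − a² for a perfect square:
  13: 13 − 1² = 12, 13 − 2² = 9 = 3² ⇒ 13 = 2² + 3².
  Combine using the Brahmagupta–Fibonacci identity (a² + b²)(c² + d²) = (ac − bd)² + (ad + bc)² = (ac + bd)² + (ad − bc)²:
  13 · 13 = 169: from (2² + 3²)(2² + 3²), take (2·2 − 3·3, 2·3 + 3·2) = (4 − 9, 6 + 6) = (-5, 12); dropping signs (only squares matter) gives (5, 12); check 5² + 12² = 25 + 144 = 169 ✓.
  Scale by k = 2: (2·5, 2·12) = (10, 24).
Step 4: Order so x ≤ y and verify: 10² + 24² = 100 + 576 = 676 = n. ✓

n = 676 = 10² + 24² (one valid representation with x ≤ y).


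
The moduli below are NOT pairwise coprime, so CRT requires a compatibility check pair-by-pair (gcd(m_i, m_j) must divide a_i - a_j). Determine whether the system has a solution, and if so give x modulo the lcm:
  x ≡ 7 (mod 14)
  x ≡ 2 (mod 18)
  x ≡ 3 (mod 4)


Moduli 14, 18, 4 are not pairwise coprime, so CRT works modulo lcm(m_i) when all pairwise compatibility conditions hold.
Pairwise compatibility: gcd(m_i, m_j) must divide a_i - a_j for every pair.
Merge one congruence at a time:
  Start: x ≡ 7 (mod 14).
  Combine with x ≡ 2 (mod 18): gcd(14, 18) = 2, and 2 - 7 = -5 is NOT divisible by 2.
    ⇒ system is inconsistent (no integer solution).

No solution (the system is inconsistent).


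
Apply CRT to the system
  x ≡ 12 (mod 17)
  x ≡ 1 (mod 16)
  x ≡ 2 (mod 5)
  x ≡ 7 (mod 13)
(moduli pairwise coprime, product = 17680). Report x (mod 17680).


Product of moduli M = 17 · 16 · 5 · 13 = 17680.
Merge one congruence at a time:
  Start: x ≡ 12 (mod 17).
  Combine with x ≡ 1 (mod 16); new modulus lcm = 272.
    Write x = 12 + 17·t and substitute into x ≡ 1 (mod 16): 17·t ≡ 1 − 12 = -11 (mod 16).
    Reduce coefficients mod 16: 1·t ≡ 5 (mod 16).
    So t ≡ 5 (mod 16).
    Then x = 12 + 17·5 = 97, valid modulo lcm(17, 16) = 272: x ≡ 97 (mod 272).
  Combine with x ≡ 2 (mod 5); new modulus lcm = 1360.
    Write x = 97 + 272·t and substitute into x ≡ 2 (mod 5): 272·t ≡ 2 − 97 = -95 (mod 5).
    Reduce coefficients mod 5: 2·t ≡ 0 (mod 5).
    The inverse of 2 mod 5 is 3 (since 2·3 = 6 = 1·5 + 1), so t ≡ 3·0 = 0 ≡ 0 (mod 5).
    Then x = 97 + 272·0 = 97, valid modulo lcm(272, 5) = 1360: x ≡ 97 (mod 1360).
  Combine with x ≡ 7 (mod 13); new modulus lcm = 17680.
    Write x = 97 + 1360·t and substitute into x ≡ 7 (mod 13): 1360·t ≡ 7 − 97 = -90 (mod 13).
    Reduce coefficients mod 13: 8·t ≡ 1 (mod 13).
    The inverse of 8 mod 13 is 5 (since 8·5 = 40 = 3·13 + 1), so t ≡ 5·1 = 5 ≡ 5 (mod 13).
    Then x = 97 + 1360·5 = 6897, valid modulo lcm(1360, 13) = 17680: x ≡ 6897 (mod 17680).
Verify against each original: 6897 mod 17 = 12, 6897 mod 16 = 1, 6897 mod 5 = 2, 6897 mod 13 = 7.

x ≡ 6897 (mod 17680).


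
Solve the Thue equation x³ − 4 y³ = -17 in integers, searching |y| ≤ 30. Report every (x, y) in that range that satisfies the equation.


The equation is x³ - 4y³ = -17. For fixed y, x³ = 4·y³ − 17, so a solution requires the RHS to be a perfect cube.
Strategy: iterate y from -30 to 30, compute RHS = 4·y³ − 17, and check whether it is a (positive or negative) perfect cube.
Check small values of y:
  y = 0: RHS = -17 is not a perfect cube.
  y = 1: RHS = -13 is not a perfect cube.
  y = -1: RHS = -21 is not a perfect cube.
  y = 2: RHS = 15 is not a perfect cube.
  y = -2: RHS = -49 is not a perfect cube.
  y = 3: RHS = 91 is not a perfect cube.
  y = -3: RHS = -125 = (-5)³ ⇒ x = -5 works.
Continuing the search up to |y| = 30 finds no further solutions beyond those listed.
Collected solutions: (-5, -3).

Solutions (with |y| ≤ 30): (-5, -3).


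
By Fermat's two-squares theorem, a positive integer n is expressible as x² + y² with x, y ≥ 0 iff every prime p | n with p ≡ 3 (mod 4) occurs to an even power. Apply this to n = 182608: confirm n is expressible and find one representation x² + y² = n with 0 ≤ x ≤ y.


Step 1: Factor n = 182608 = 2^4 · 101 · 113.
Step 2: Check the mod-4 condition on each prime factor: 2 = 2 (special); 101 ≡ 1 (mod 4), exponent 1; 113 ≡ 1 (mod 4), exponent 1.
All primes ≡ 3 (mod 4) appear to even exponent (or don't appear), so by the two-squares theorem n IS expressible as a sum of two squares.
Step 3: Build a representation. Group n = k² · m with k = 4 and m = 101 · 113 = 11413 (a product of primes ≡ 1 (mod 4)); a representation of m scales to one of n via (k·x)² + (k·y)² = k²(x² + y²). Each prime p ≡ 1 (mod 4) is itself a sum of two squares; find a² by testing p − a² for a perfect square:
  101: 101 − 1² = 100 = 10² ⇒ 101 = 1² + 10².
  113: 113 − 1² = 112, 113 − 2² = 109, 113 − 3² = 104, 113 − 4² = 97, 113 − 5² = 88, 113 − 6² = 77, 113 − 7² = 64 = 8² ⇒ 113 = 7² + 8².
  Combine using the Brahmagupta–Fibonacci identity (a² + b²)(c² + d²) = (ac − bd)² + (ad + bc)² = (ac + bd)² + (ad − bc)²:
  101 · 113 = 11413: from (1² + 10²)(7² + 8²), take (1·7 − 10·8, 1·8 + 10·7) = (7 − 80, 8 + 70) = (-73, 78); dropping signs (only squares matter) gives (73, 78); check 73² + 78² = 5329 + 6084 = 11413 ✓.
  Scale by k = 4: (4·73, 4·78) = (292, 312).
Step 4: Order so x ≤ y and verify: 292² + 312² = 85264 + 97344 = 182608 = n. ✓

n = 182608 = 292² + 312² (one valid representation with x ≤ y).


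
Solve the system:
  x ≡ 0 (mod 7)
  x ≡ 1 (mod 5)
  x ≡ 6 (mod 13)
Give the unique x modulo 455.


Moduli 7, 5, 13 are pairwise coprime; by CRT there is a unique solution modulo M = 7 · 5 · 13 = 455.
Solve pairwise, accumulating the modulus:
  Start with x ≡ 0 (mod 7).
  Combine with x ≡ 1 (mod 5): since gcd(7, 5) = 1, we get a unique residue mod 35.
    Write x = 0 + 7·t and substitute into x ≡ 1 (mod 5): 7·t ≡ 1 − 0 = 1 (mod 5).
    Reduce coefficients mod 5: 2·t ≡ 1 (mod 5).
    The inverse of 2 mod 5 is 3 (since 2·3 = 6 = 1·5 + 1), so t ≡ 3·1 = 3 ≡ 3 (mod 5).
    Then x = 0 + 7·3 = 21, valid modulo lcm(7, 5) = 35: x ≡ 21 (mod 35).
  Combine with x ≡ 6 (mod 13): since gcd(35, 13) = 1, we get a unique residue mod 455.
    Write x = 21 + 35·t and substitute into x ≡ 6 (mod 13): 35·t ≡ 6 − 21 = -15 (mod 13).
    Reduce coefficients mod 13: 9·t ≡ 11 (mod 13).
    The inverse of 9 mod 13 is 3 (since 9·3 = 27 = 2·13 + 1), so t ≡ 3·11 = 33 ≡ 7 (mod 13).
    Then x = 21 + 35·7 = 266, valid modulo lcm(35, 13) = 455: x ≡ 266 (mod 455).
Verify: 266 mod 7 = 0 ✓, 266 mod 5 = 1 ✓, 266 mod 13 = 6 ✓.

x ≡ 266 (mod 455).


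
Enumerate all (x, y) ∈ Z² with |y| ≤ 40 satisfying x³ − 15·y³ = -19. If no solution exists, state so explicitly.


The equation is x³ - 15y³ = -19. For fixed y, x³ = 15·y³ − 19, so a solution requires the RHS to be a perfect cube.
Strategy: iterate y from -40 to 40, compute RHS = 15·y³ − 19, and check whether it is a (positive or negative) perfect cube.
Check small values of y:
  y = 0: RHS = -19 is not a perfect cube.
  y = 1: RHS = -4 is not a perfect cube.
  y = -1: RHS = -34 is not a perfect cube.
  y = 2: RHS = 101 is not a perfect cube.
  y = -2: RHS = -139 is not a perfect cube.
  y = 3: RHS = 386 is not a perfect cube.
  y = -3: RHS = -424 is not a perfect cube.
Continuing the search up to |y| = 40 finds no solutions either.
No (x, y) in the scanned range satisfies the equation.

No integer solutions with |y| ≤ 40.


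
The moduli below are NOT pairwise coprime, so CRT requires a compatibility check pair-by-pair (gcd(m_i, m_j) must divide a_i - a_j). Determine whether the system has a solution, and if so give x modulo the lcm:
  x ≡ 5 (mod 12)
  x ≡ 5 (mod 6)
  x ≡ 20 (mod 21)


Moduli 12, 6, 21 are not pairwise coprime, so CRT works modulo lcm(m_i) when all pairwise compatibility conditions hold.
Pairwise compatibility: gcd(m_i, m_j) must divide a_i - a_j for every pair.
Merge one congruence at a time:
  Start: x ≡ 5 (mod 12).
  Combine with x ≡ 5 (mod 6): gcd(12, 6) = 6; 5 - 5 = 0, which IS divisible by 6, so compatible.
    Write x = 5 + 12·t and substitute into x ≡ 5 (mod 6): 12·t ≡ 5 − 5 = 0 (mod 6).
    Divide the congruence (and modulus) by g = 6: 2·t ≡ 0 (mod 1).
    Modulo 1 every t works; take t = 0.
    Then x = 5 + 12·0 = 5, valid modulo lcm(12, 6) = 12: x ≡ 5 (mod 12).
  Combine with x ≡ 20 (mod 21): gcd(12, 21) = 3; 20 - 5 = 15, which IS divisible by 3, so compatible.
    Write x = 5 + 12·t and substitute into x ≡ 20 (mod 21): 12·t ≡ 20 − 5 = 15 (mod 21).
    Divide the congruence (and modulus) by g = 3: 4·t ≡ 5 (mod 7).
    The inverse of 4 mod 7 is 2 (since 4·2 = 8 = 1·7 + 1), so t ≡ 2·5 = 10 ≡ 3 (mod 7).
    Then x = 5 + 12·3 = 41, valid modulo lcm(12, 21) = 84: x ≡ 41 (mod 84).
Verify: 41 mod 12 = 5, 41 mod 6 = 5, 41 mod 21 = 20.

x ≡ 41 (mod 84).


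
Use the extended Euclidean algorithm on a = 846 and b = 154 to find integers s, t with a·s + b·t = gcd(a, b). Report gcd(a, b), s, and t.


Euclidean algorithm on (846, 154) — divide until remainder is 0:
  846 = 5 · 154 + 76
  154 = 2 · 76 + 2
  76 = 38 · 2 + 0
gcd(846, 154) = 2.
Track Bezout coefficients alongside the remainders: start with r₀ = 846 = a·1 + b·0 (s = 1, t = 0) and r₁ = 154 = a·0 + b·1 (s = 0, t = 1); each new remainder r_{k+1} = r_{k-1} − q_k·r_k inherits s_{k+1} = s_{k-1} − q_k·s_k, t_{k+1} = t_{k-1} − q_k·t_k, so r_k = a·s_k + b·t_k at every step:
  q = 5: r = 76, s = 1 − 5·0 = 1, t = 0 − 5·1 = -5  (check: 846·1 + 154·(-5) = 76)
  q = 2: r = 2, s = 0 − 2·1 = -2, t = 1 − 2·(-5) = 11  (check: 846·(-2) + 154·11 = 2)
The row with r = 2 (the gcd) gives the Bezout coefficients s = -2, t = 11.
Result: 846 · (-2) + 154 · (11) = 2.

gcd(846, 154) = 2; s = -2, t = 11 (check: 846·(-2) + 154·11 = 2).


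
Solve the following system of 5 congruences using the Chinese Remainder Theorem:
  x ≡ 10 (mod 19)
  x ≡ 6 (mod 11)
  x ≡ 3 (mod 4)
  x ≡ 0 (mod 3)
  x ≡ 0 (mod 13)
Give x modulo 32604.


Product of moduli M = 19 · 11 · 4 · 3 · 13 = 32604.
Merge one congruence at a time:
  Start: x ≡ 10 (mod 19).
  Combine with x ≡ 6 (mod 11); new modulus lcm = 209.
    Write x = 10 + 19·t and substitute into x ≡ 6 (mod 11): 19·t ≡ 6 − 10 = -4 (mod 11).
    Reduce coefficients mod 11: 8·t ≡ 7 (mod 11).
    The inverse of 8 mod 11 is 7 (since 8·7 = 56 = 5·11 + 1), so t ≡ 7·7 = 49 ≡ 5 (mod 11).
    Then x = 10 + 19·5 = 105, valid modulo lcm(19, 11) = 209: x ≡ 105 (mod 209).
  Combine with x ≡ 3 (mod 4); new modulus lcm = 836.
    Write x = 105 + 209·t and substitute into x ≡ 3 (mod 4): 209·t ≡ 3 − 105 = -102 (mod 4).
    Reduce coefficients mod 4: 1·t ≡ 2 (mod 4).
    So t ≡ 2 (mod 4).
    Then x = 105 + 209·2 = 523, valid modulo lcm(209, 4) = 836: x ≡ 523 (mod 836).
  Combine with x ≡ 0 (mod 3); new modulus lcm = 2508.
    Write x = 523 + 836·t and substitute into x ≡ 0 (mod 3): 836·t ≡ 0 − 523 = -523 (mod 3).
    Reduce coefficients mod 3: 2·t ≡ 2 (mod 3).
    The inverse of 2 mod 3 is 2 (since 2·2 = 4 = 1·3 + 1), so t ≡ 2·2 = 4 ≡ 1 (mod 3).
    Then x = 523 + 836·1 = 1359, valid modulo lcm(836, 3) = 2508: x ≡ 1359 (mod 2508).
  Combine with x ≡ 0 (mod 13); new modulus lcm = 32604.
    Write x = 1359 + 2508·t and substitute into x ≡ 0 (mod 13): 2508·t ≡ 0 − 1359 = -1359 (mod 13).
    Reduce coefficients mod 13: 12·t ≡ 6 (mod 13).
    The inverse of 12 mod 13 is 12 (since 12·12 = 144 = 11·13 + 1), so t ≡ 12·6 = 72 ≡ 7 (mod 13).
    Then x = 1359 + 2508·7 = 18915, valid modulo lcm(2508, 13) = 32604: x ≡ 18915 (mod 32604).
Verify against each original: 18915 mod 19 = 10, 18915 mod 11 = 6, 18915 mod 4 = 3, 18915 mod 3 = 0, 18915 mod 13 = 0.

x ≡ 18915 (mod 32604).


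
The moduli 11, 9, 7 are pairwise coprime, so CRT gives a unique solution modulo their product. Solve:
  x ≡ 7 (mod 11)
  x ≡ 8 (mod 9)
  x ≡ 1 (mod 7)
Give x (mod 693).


Moduli 11, 9, 7 are pairwise coprime; by CRT there is a unique solution modulo M = 11 · 9 · 7 = 693.
Solve pairwise, accumulating the modulus:
  Start with x ≡ 7 (mod 11).
  Combine with x ≡ 8 (mod 9): since gcd(11, 9) = 1, we get a unique residue mod 99.
    Write x = 7 + 11·t and substitute into x ≡ 8 (mod 9): 11·t ≡ 8 − 7 = 1 (mod 9).
    Reduce coefficients mod 9: 2·t ≡ 1 (mod 9).
    The inverse of 2 mod 9 is 5 (since 2·5 = 10 = 1·9 + 1), so t ≡ 5·1 = 5 ≡ 5 (mod 9).
    Then x = 7 + 11·5 = 62, valid modulo lcm(11, 9) = 99: x ≡ 62 (mod 99).
  Combine with x ≡ 1 (mod 7): since gcd(99, 7) = 1, we get a unique residue mod 693.
    Write x = 62 + 99·t and substitute into x ≡ 1 (mod 7): 99·t ≡ 1 − 62 = -61 (mod 7).
    Reduce coefficients mod 7: 1·t ≡ 2 (mod 7).
    So t ≡ 2 (mod 7).
    Then x = 62 + 99·2 = 260, valid modulo lcm(99, 7) = 693: x ≡ 260 (mod 693).
Verify: 260 mod 11 = 7 ✓, 260 mod 9 = 8 ✓, 260 mod 7 = 1 ✓.

x ≡ 260 (mod 693).


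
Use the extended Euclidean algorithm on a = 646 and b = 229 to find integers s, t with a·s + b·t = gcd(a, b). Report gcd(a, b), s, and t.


Euclidean algorithm on (646, 229) — divide until remainder is 0:
  646 = 2 · 229 + 188
  229 = 1 · 188 + 41
  188 = 4 · 41 + 24
  41 = 1 · 24 + 17
  24 = 1 · 17 + 7
  17 = 2 · 7 + 3
  7 = 2 · 3 + 1
  3 = 3 · 1 + 0
gcd(646, 229) = 1.
Track Bezout coefficients alongside the remainders: start with r₀ = 646 = a·1 + b·0 (s = 1, t = 0) and r₁ = 229 = a·0 + b·1 (s = 0, t = 1); each new remainder r_{k+1} = r_{k-1} − q_k·r_k inherits s_{k+1} = s_{k-1} − q_k·s_k, t_{k+1} = t_{k-1} − q_k·t_k, so r_k = a·s_k + b·t_k at every step:
  q = 2: r = 188, s = 1 − 2·0 = 1, t = 0 − 2·1 = -2  (check: 646·1 + 229·(-2) = 188)
  q = 1: r = 41, s = 0 − 1·1 = -1, t = 1 − 1·(-2) = 3  (check: 646·(-1) + 229·3 = 41)
  q = 4: r = 24, s = 1 − 4·(-1) = 5, t = -2 − 4·3 = -14  (check: 646·5 + 229·(-14) = 24)
  q = 1: r = 17, s = -1 − 1·5 = -6, t = 3 − 1·(-14) = 17  (check: 646·(-6) + 229·17 = 17)
  q = 1: r = 7, s = 5 − 1·(-6) = 11, t = -14 − 1·17 = -31  (check: 646·11 + 229·(-31) = 7)
  q = 2: r = 3, s = -6 − 2·11 = -28, t = 17 − 2·(-31) = 79  (check: 646·(-28) + 229·79 = 3)
  q = 2: r = 1, s = 11 − 2·(-28) = 67, t = -31 − 2·79 = -189  (check: 646·67 + 229·(-189) = 1)
The row with r = 1 (the gcd) gives the Bezout coefficients s = 67, t = -189.
Result: 646 · (67) + 229 · (-189) = 1.

gcd(646, 229) = 1; s = 67, t = -189 (check: 646·67 + 229·(-189) = 1).


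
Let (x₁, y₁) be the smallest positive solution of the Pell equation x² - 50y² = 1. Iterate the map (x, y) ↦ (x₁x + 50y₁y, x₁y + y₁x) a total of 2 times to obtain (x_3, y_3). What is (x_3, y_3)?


Step 1: Find the fundamental solution (x₁, y₁) of x² - 50y² = 1.
  Expand √50 as a continued fraction. a₀ = ⌊√50⌋ = 7; iterate m_{k+1} = d_k·a_k − m_k, d_{k+1} = (50 − m_{k+1}²)/d_k, a_{k+1} = ⌊(a₀ + m_{k+1})/d_{k+1}⌋ (starting m₀ = 0, d₀ = 1), with convergents p_k = a_k·p_{k-1} + p_{k-2}, q_k = a_k·q_{k-1} + q_{k-2} (p₋₁ = 1, q₋₁ = 0):
  k = 0: a₀ = 7; p₀/q₀ = 7/1; p₀² − 50·q₀² = 49 − 50 = -1.
  k = 1: m = 7, d = 1, a = ⌊(7 + 7)/1⌋ = 14; p/q = (14·7 + 1)/(14·1 + 0) = 99/14; p² − 50·q² = 9801 − 9800 = 1.
  The first convergent with p² − 50·q² = 1 gives the fundamental solution (x₁, y₁) = (99, 14).
Step 2: Apply the recurrence (x_{n+1}, y_{n+1}) = (x₁x_n + 50y₁y_n, x₁y_n + y₁x_n) repeatedly.
  From (x_1, y_1) = (99, 14): x_2 = 99·99 + 50·14·14 = 19601; y_2 = 99·14 + 14·99 = 2772.
  From (x_2, y_2) = (19601, 2772): x_3 = 99·19601 + 50·14·2772 = 3880899; y_3 = 99·2772 + 14·19601 = 548842.
Step 3: Verify x_3² - 50·y_3² = 15061377048201 - 15061377048200 = 1 (should be 1). ✓

(x_1, y_1) = (99, 14); (x_3, y_3) = (3880899, 548842).


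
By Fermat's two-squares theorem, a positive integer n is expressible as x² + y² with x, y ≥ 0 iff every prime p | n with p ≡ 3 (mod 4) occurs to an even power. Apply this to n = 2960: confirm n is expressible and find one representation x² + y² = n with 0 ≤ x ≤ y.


Step 1: Factor n = 2960 = 2^4 · 5 · 37.
Step 2: Check the mod-4 condition on each prime factor: 2 = 2 (special); 5 ≡ 1 (mod 4), exponent 1; 37 ≡ 1 (mod 4), exponent 1.
All primes ≡ 3 (mod 4) appear to even exponent (or don't appear), so by the two-squares theorem n IS expressible as a sum of two squares.
Step 3: Build a representation. Group n = k² · m with k = 4 and m = 5 · 37 = 185 (a product of primes ≡ 1 (mod 4)); a representation of m scales to one of n via (k·x)² + (k·y)² = k²(x² + y²). Each prime p ≡ 1 (mod 4) is itself a sum of two squares; find a² by testing p − a² for a perfect square:
  5: 5 − 1² = 4 = 2² ⇒ 5 = 1² + 2².
  37: 37 − 1² = 36 = 6² ⇒ 37 = 1² + 6².
  Combine using the Brahmagupta–Fibonacci identity (a² + b²)(c² + d²) = (ac − bd)² + (ad + bc)² = (ac + bd)² + (ad − bc)²:
  5 · 37 = 185: from (1² + 2²)(1² + 6²), take (1·1 − 2·6, 1·6 + 2·1) = (1 − 12, 6 + 2) = (-11, 8); dropping signs (only squares matter) gives (11, 8); check 11² + 8² = 121 + 64 = 185 ✓.
  Scale by k = 4: (4·11, 4·8) = (44, 32).
Step 4: Order so x ≤ y and verify: 32² + 44² = 1024 + 1936 = 2960 = n. ✓

n = 2960 = 32² + 44² (one valid representation with x ≤ y).


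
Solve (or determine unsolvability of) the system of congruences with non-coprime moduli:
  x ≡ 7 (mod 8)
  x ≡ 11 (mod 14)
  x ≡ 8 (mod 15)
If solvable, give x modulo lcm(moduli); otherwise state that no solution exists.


Moduli 8, 14, 15 are not pairwise coprime, so CRT works modulo lcm(m_i) when all pairwise compatibility conditions hold.
Pairwise compatibility: gcd(m_i, m_j) must divide a_i - a_j for every pair.
Merge one congruence at a time:
  Start: x ≡ 7 (mod 8).
  Combine with x ≡ 11 (mod 14): gcd(8, 14) = 2; 11 - 7 = 4, which IS divisible by 2, so compatible.
    Write x = 7 + 8·t and substitute into x ≡ 11 (mod 14): 8·t ≡ 11 − 7 = 4 (mod 14).
    Divide the congruence (and modulus) by g = 2: 4·t ≡ 2 (mod 7).
    The inverse of 4 mod 7 is 2 (since 4·2 = 8 = 1·7 + 1), so t ≡ 2·2 = 4 ≡ 4 (mod 7).
    Then x = 7 + 8·4 = 39, valid modulo lcm(8, 14) = 56: x ≡ 39 (mod 56).
  Combine with x ≡ 8 (mod 15): gcd(56, 15) = 1; 8 - 39 = -31, which IS divisible by 1, so compatible.
    Write x = 39 + 56·t and substitute into x ≡ 8 (mod 15): 56·t ≡ 8 − 39 = -31 (mod 15).
    Reduce coefficients mod 15: 11·t ≡ 14 (mod 15).
    The inverse of 11 mod 15 is 11 (since 11·11 = 121 = 8·15 + 1), so t ≡ 11·14 = 154 ≡ 4 (mod 15).
    Then x = 39 + 56·4 = 263, valid modulo lcm(56, 15) = 840: x ≡ 263 (mod 840).
Verify: 263 mod 8 = 7, 263 mod 14 = 11, 263 mod 15 = 8.

x ≡ 263 (mod 840).


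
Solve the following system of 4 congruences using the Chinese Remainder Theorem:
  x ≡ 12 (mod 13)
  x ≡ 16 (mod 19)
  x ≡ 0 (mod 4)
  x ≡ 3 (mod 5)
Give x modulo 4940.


Product of moduli M = 13 · 19 · 4 · 5 = 4940.
Merge one congruence at a time:
  Start: x ≡ 12 (mod 13).
  Combine with x ≡ 16 (mod 19); new modulus lcm = 247.
    Write x = 12 + 13·t and substitute into x ≡ 16 (mod 19): 13·t ≡ 16 − 12 = 4 (mod 19).
    The inverse of 13 mod 19 is 3 (since 13·3 = 39 = 2·19 + 1), so t ≡ 3·4 = 12 ≡ 12 (mod 19).
    Then x = 12 + 13·12 = 168, valid modulo lcm(13, 19) = 247: x ≡ 168 (mod 247).
  Combine with x ≡ 0 (mod 4); new modulus lcm = 988.
    Write x = 168 + 247·t and substitute into x ≡ 0 (mod 4): 247·t ≡ 0 − 168 = -168 (mod 4).
    Reduce coefficients mod 4: 3·t ≡ 0 (mod 4).
    The inverse of 3 mod 4 is 3 (since 3·3 = 9 = 2·4 + 1), so t ≡ 3·0 = 0 ≡ 0 (mod 4).
    Then x = 168 + 247·0 = 168, valid modulo lcm(247, 4) = 988: x ≡ 168 (mod 988).
  Combine with x ≡ 3 (mod 5); new modulus lcm = 4940.
    Write x = 168 + 988·t and substitute into x ≡ 3 (mod 5): 988·t ≡ 3 − 168 = -165 (mod 5).
    Reduce coefficients mod 5: 3·t ≡ 0 (mod 5).
    The inverse of 3 mod 5 is 2 (since 3·2 = 6 = 1·5 + 1), so t ≡ 2·0 = 0 ≡ 0 (mod 5).
    Then x = 168 + 988·0 = 168, valid modulo lcm(988, 5) = 4940: x ≡ 168 (mod 4940).
Verify against each original: 168 mod 13 = 12, 168 mod 19 = 16, 168 mod 4 = 0, 168 mod 5 = 3.

x ≡ 168 (mod 4940).


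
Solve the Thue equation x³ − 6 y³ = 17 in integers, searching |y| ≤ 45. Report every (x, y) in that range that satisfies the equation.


The equation is x³ - 6y³ = 17. For fixed y, x³ = 6·y³ + 17, so a solution requires the RHS to be a perfect cube.
Strategy: iterate y from -45 to 45, compute RHS = 6·y³ + 17, and check whether it is a (positive or negative) perfect cube.
Check small values of y:
  y = 0: RHS = 17 is not a perfect cube.
  y = 1: RHS = 23 is not a perfect cube.
  y = -1: RHS = 11 is not a perfect cube.
  y = 2: RHS = 65 is not a perfect cube.
  y = -2: RHS = -31 is not a perfect cube.
  y = 3: RHS = 179 is not a perfect cube.
  y = -3: RHS = -145 is not a perfect cube.
Continuing the search up to |y| = 45 finds no solutions either.
No (x, y) in the scanned range satisfies the equation.

No integer solutions with |y| ≤ 45.


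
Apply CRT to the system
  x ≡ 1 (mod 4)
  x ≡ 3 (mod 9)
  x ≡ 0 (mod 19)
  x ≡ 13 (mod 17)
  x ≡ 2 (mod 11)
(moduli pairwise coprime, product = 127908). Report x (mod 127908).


Product of moduli M = 4 · 9 · 19 · 17 · 11 = 127908.
Merge one congruence at a time:
  Start: x ≡ 1 (mod 4).
  Combine with x ≡ 3 (mod 9); new modulus lcm = 36.
    Write x = 1 + 4·t and substitute into x ≡ 3 (mod 9): 4·t ≡ 3 − 1 = 2 (mod 9).
    The inverse of 4 mod 9 is 7 (since 4·7 = 28 = 3·9 + 1), so t ≡ 7·2 = 14 ≡ 5 (mod 9).
    Then x = 1 + 4·5 = 21, valid modulo lcm(4, 9) = 36: x ≡ 21 (mod 36).
  Combine with x ≡ 0 (mod 19); new modulus lcm = 684.
    Write x = 21 + 36·t and substitute into x ≡ 0 (mod 19): 36·t ≡ 0 − 21 = -21 (mod 19).
    Reduce coefficients mod 19: 17·t ≡ 17 (mod 19).
    The inverse of 17 mod 19 is 9 (since 17·9 = 153 = 8·19 + 1), so t ≡ 9·17 = 153 ≡ 1 (mod 19).
    Then x = 21 + 36·1 = 57, valid modulo lcm(36, 19) = 684: x ≡ 57 (mod 684).
  Combine with x ≡ 13 (mod 17); new modulus lcm = 11628.
    Write x = 57 + 684·t and substitute into x ≡ 13 (mod 17): 684·t ≡ 13 − 57 = -44 (mod 17).
    Reduce coefficients mod 17: 4·t ≡ 7 (mod 17).
    The inverse of 4 mod 17 is 13 (since 4·13 = 52 = 3·17 + 1), so t ≡ 13·7 = 91 ≡ 6 (mod 17).
    Then x = 57 + 684·6 = 4161, valid modulo lcm(684, 17) = 11628: x ≡ 4161 (mod 11628).
  Combine with x ≡ 2 (mod 11); new modulus lcm = 127908.
    Write x = 4161 + 11628·t and substitute into x ≡ 2 (mod 11): 11628·t ≡ 2 − 4161 = -4159 (mod 11).
    Reduce coefficients mod 11: 1·t ≡ 10 (mod 11).
    So t ≡ 10 (mod 11).
    Then x = 4161 + 11628·10 = 120441, valid modulo lcm(11628, 11) = 127908: x ≡ 120441 (mod 127908).
Verify against each original: 120441 mod 4 = 1, 120441 mod 9 = 3, 120441 mod 19 = 0, 120441 mod 17 = 13, 120441 mod 11 = 2.

x ≡ 120441 (mod 127908).


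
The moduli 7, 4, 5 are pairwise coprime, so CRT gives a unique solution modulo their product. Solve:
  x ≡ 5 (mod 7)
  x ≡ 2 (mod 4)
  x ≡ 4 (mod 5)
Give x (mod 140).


Moduli 7, 4, 5 are pairwise coprime; by CRT there is a unique solution modulo M = 7 · 4 · 5 = 140.
Solve pairwise, accumulating the modulus:
  Start with x ≡ 5 (mod 7).
  Combine with x ≡ 2 (mod 4): since gcd(7, 4) = 1, we get a unique residue mod 28.
    Write x = 5 + 7·t and substitute into x ≡ 2 (mod 4): 7·t ≡ 2 − 5 = -3 (mod 4).
    Reduce coefficients mod 4: 3·t ≡ 1 (mod 4).
    The inverse of 3 mod 4 is 3 (since 3·3 = 9 = 2·4 + 1), so t ≡ 3·1 = 3 ≡ 3 (mod 4).
    Then x = 5 + 7·3 = 26, valid modulo lcm(7, 4) = 28: x ≡ 26 (mod 28).
  Combine with x ≡ 4 (mod 5): since gcd(28, 5) = 1, we get a unique residue mod 140.
    Write x = 26 + 28·t and substitute into x ≡ 4 (mod 5): 28·t ≡ 4 − 26 = -22 (mod 5).
    Reduce coefficients mod 5: 3·t ≡ 3 (mod 5).
    The inverse of 3 mod 5 is 2 (since 3·2 = 6 = 1·5 + 1), so t ≡ 2·3 = 6 ≡ 1 (mod 5).
    Then x = 26 + 28·1 = 54, valid modulo lcm(28, 5) = 140: x ≡ 54 (mod 140).
Verify: 54 mod 7 = 5 ✓, 54 mod 4 = 2 ✓, 54 mod 5 = 4 ✓.

x ≡ 54 (mod 140).


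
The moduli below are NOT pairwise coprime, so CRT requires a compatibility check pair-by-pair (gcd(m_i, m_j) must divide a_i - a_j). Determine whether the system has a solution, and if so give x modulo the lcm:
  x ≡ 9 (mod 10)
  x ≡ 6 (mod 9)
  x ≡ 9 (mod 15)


Moduli 10, 9, 15 are not pairwise coprime, so CRT works modulo lcm(m_i) when all pairwise compatibility conditions hold.
Pairwise compatibility: gcd(m_i, m_j) must divide a_i - a_j for every pair.
Merge one congruence at a time:
  Start: x ≡ 9 (mod 10).
  Combine with x ≡ 6 (mod 9): gcd(10, 9) = 1; 6 - 9 = -3, which IS divisible by 1, so compatible.
    Write x = 9 + 10·t and substitute into x ≡ 6 (mod 9): 10·t ≡ 6 − 9 = -3 (mod 9).
    Reduce coefficients mod 9: 1·t ≡ 6 (mod 9).
    So t ≡ 6 (mod 9).
    Then x = 9 + 10·6 = 69, valid modulo lcm(10, 9) = 90: x ≡ 69 (mod 90).
  Combine with x ≡ 9 (mod 15): gcd(90, 15) = 15; 9 - 69 = -60, which IS divisible by 15, so compatible.
    Write x = 69 + 90·t and substitute into x ≡ 9 (mod 15): 90·t ≡ 9 − 69 = -60 (mod 15).
    Divide the congruence (and modulus) by g = 15: 6·t ≡ -4 (mod 1).
    Modulo 1 every t works; take t = 0.
    Then x = 69 + 90·0 = 69, valid modulo lcm(90, 15) = 90: x ≡ 69 (mod 90).
Verify: 69 mod 10 = 9, 69 mod 9 = 6, 69 mod 15 = 9.

x ≡ 69 (mod 90).


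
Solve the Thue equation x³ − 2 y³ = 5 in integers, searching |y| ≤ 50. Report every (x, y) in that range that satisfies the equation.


The equation is x³ - 2y³ = 5. For fixed y, x³ = 2·y³ + 5, so a solution requires the RHS to be a perfect cube.
Strategy: iterate y from -50 to 50, compute RHS = 2·y³ + 5, and check whether it is a (positive or negative) perfect cube.
Check small values of y:
  y = 0: RHS = 5 is not a perfect cube.
  y = 1: RHS = 7 is not a perfect cube.
  y = -1: RHS = 3 is not a perfect cube.
  y = 2: RHS = 21 is not a perfect cube.
  y = -2: RHS = -11 is not a perfect cube.
  y = 3: RHS = 59 is not a perfect cube.
  y = -3: RHS = -49 is not a perfect cube.
Continuing the search up to |y| = 50 finds no solutions either.
No (x, y) in the scanned range satisfies the equation.

No integer solutions with |y| ≤ 50.


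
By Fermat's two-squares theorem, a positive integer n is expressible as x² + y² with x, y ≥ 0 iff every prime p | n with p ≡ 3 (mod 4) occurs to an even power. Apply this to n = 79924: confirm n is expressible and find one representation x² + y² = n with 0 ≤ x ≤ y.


Step 1: Factor n = 79924 = 2^2 · 13 · 29 · 53.
Step 2: Check the mod-4 condition on each prime factor: 2 = 2 (special); 13 ≡ 1 (mod 4), exponent 1; 29 ≡ 1 (mod 4), exponent 1; 53 ≡ 1 (mod 4), exponent 1.
All primes ≡ 3 (mod 4) appear to even exponent (or don't appear), so by the two-squares theorem n IS expressible as a sum of two squares.
Step 3: Build a representation. Group n = k² · m with k = 2 and m = 13 · 29 · 53 = 19981 (a product of primes ≡ 1 (mod 4)); a representation of m scales to one of n via (k·x)² + (k·y)² = k²(x² + y²). Each prime p ≡ 1 (mod 4) is itself a sum of two squares; find a² by testing p − a² for a perfect square:
  13: 13 − 1² = 12, 13 − 2² = 9 = 3² ⇒ 13 = 2² + 3².
  29: 29 − 1² = 28, 29 − 2² = 25 = 5² ⇒ 29 = 2² + 5².
  53: 53 − 1² = 52, 53 − 2² = 49 = 7² ⇒ 53 = 2² + 7².
  Combine using the Brahmagupta–Fibonacci identity (a² + b²)(c² + d²) = (ac − bd)² + (ad + bc)² = (ac + bd)² + (ad − bc)²:
  13 · 29 = 377: from (2² + 3²)(2² + 5²), take (2·2 − 3·5, 2·5 + 3·2) = (4 − 15, 10 + 6) = (-11, 16); dropping signs (only squares matter) gives (11, 16); check 11² + 16² = 121 + 256 = 377 ✓.
  377 · 53 = 19981: from (11² + 16²)(2² + 7²), take (11·2 − 16·7, 11·7 + 16·2) = (22 − 112, 77 + 32) = (-90, 109); dropping signs (only squares matter) gives (90, 109); check 90² + 109² = 8100 + 11881 = 19981 ✓.
  Scale by k = 2: (2·90, 2·109) = (180, 218).
Step 4: Order so x ≤ y and verify: 180² + 218² = 32400 + 47524 = 79924 = n. ✓

n = 79924 = 180² + 218² (one valid representation with x ≤ y).


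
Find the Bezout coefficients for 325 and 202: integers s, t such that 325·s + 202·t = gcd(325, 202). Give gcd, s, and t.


Euclidean algorithm on (325, 202) — divide until remainder is 0:
  325 = 1 · 202 + 123
  202 = 1 · 123 + 79
  123 = 1 · 79 + 44
  79 = 1 · 44 + 35
  44 = 1 · 35 + 9
  35 = 3 · 9 + 8
  9 = 1 · 8 + 1
  8 = 8 · 1 + 0
gcd(325, 202) = 1.
Track Bezout coefficients alongside the remainders: start with r₀ = 325 = a·1 + b·0 (s = 1, t = 0) and r₁ = 202 = a·0 + b·1 (s = 0, t = 1); each new remainder r_{k+1} = r_{k-1} − q_k·r_k inherits s_{k+1} = s_{k-1} − q_k·s_k, t_{k+1} = t_{k-1} − q_k·t_k, so r_k = a·s_k + b·t_k at every step:
  q = 1: r = 123, s = 1 − 1·0 = 1, t = 0 − 1·1 = -1  (check: 325·1 + 202·(-1) = 123)
  q = 1: r = 79, s = 0 − 1·1 = -1, t = 1 − 1·(-1) = 2  (check: 325·(-1) + 202·2 = 79)
  q = 1: r = 44, s = 1 − 1·(-1) = 2, t = -1 − 1·2 = -3  (check: 325·2 + 202·(-3) = 44)
  q = 1: r = 35, s = -1 − 1·2 = -3, t = 2 − 1·(-3) = 5  (check: 325·(-3) + 202·5 = 35)
  q = 1: r = 9, s = 2 − 1·(-3) = 5, t = -3 − 1·5 = -8  (check: 325·5 + 202·(-8) = 9)
  q = 3: r = 8, s = -3 − 3·5 = -18, t = 5 − 3·(-8) = 29  (check: 325·(-18) + 202·29 = 8)
  q = 1: r = 1, s = 5 − 1·(-18) = 23, t = -8 − 1·29 = -37  (check: 325·23 + 202·(-37) = 1)
The row with r = 1 (the gcd) gives the Bezout coefficients s = 23, t = -37.
Result: 325 · (23) + 202 · (-37) = 1.

gcd(325, 202) = 1; s = 23, t = -37 (check: 325·23 + 202·(-37) = 1).


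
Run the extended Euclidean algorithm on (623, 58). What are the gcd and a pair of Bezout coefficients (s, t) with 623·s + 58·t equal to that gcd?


Euclidean algorithm on (623, 58) — divide until remainder is 0:
  623 = 10 · 58 + 43
  58 = 1 · 43 + 15
  43 = 2 · 15 + 13
  15 = 1 · 13 + 2
  13 = 6 · 2 + 1
  2 = 2 · 1 + 0
gcd(623, 58) = 1.
Track Bezout coefficients alongside the remainders: start with r₀ = 623 = a·1 + b·0 (s = 1, t = 0) and r₁ = 58 = a·0 + b·1 (s = 0, t = 1); each new remainder r_{k+1} = r_{k-1} − q_k·r_k inherits s_{k+1} = s_{k-1} − q_k·s_k, t_{k+1} = t_{k-1} − q_k·t_k, so r_k = a·s_k + b·t_k at every step:
  q = 10: r = 43, s = 1 − 10·0 = 1, t = 0 − 10·1 = -10  (check: 623·1 + 58·(-10) = 43)
  q = 1: r = 15, s = 0 − 1·1 = -1, t = 1 − 1·(-10) = 11  (check: 623·(-1) + 58·11 = 15)
  q = 2: r = 13, s = 1 − 2·(-1) = 3, t = -10 − 2·11 = -32  (check: 623·3 + 58·(-32) = 13)
  q = 1: r = 2, s = -1 − 1·3 = -4, t = 11 − 1·(-32) = 43  (check: 623·(-4) + 58·43 = 2)
  q = 6: r = 1, s = 3 − 6·(-4) = 27, t = -32 − 6·43 = -290  (check: 623·27 + 58·(-290) = 1)
The row with r = 1 (the gcd) gives the Bezout coefficients s = 27, t = -290.
Result: 623 · (27) + 58 · (-290) = 1.

gcd(623, 58) = 1; s = 27, t = -290 (check: 623·27 + 58·(-290) = 1).


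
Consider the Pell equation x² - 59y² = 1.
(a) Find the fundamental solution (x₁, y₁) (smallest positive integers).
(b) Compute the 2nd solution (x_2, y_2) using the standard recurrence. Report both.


Step 1: Find the fundamental solution (x₁, y₁) of x² - 59y² = 1.
  Expand √59 as a continued fraction. a₀ = ⌊√59⌋ = 7; iterate m_{k+1} = d_k·a_k − m_k, d_{k+1} = (59 − m_{k+1}²)/d_k, a_{k+1} = ⌊(a₀ + m_{k+1})/d_{k+1}⌋ (starting m₀ = 0, d₀ = 1), with convergents p_k = a_k·p_{k-1} + p_{k-2}, q_k = a_k·q_{k-1} + q_{k-2} (p₋₁ = 1, q₋₁ = 0):
  k = 0: a₀ = 7; p₀/q₀ = 7/1; p₀² − 59·q₀² = 49 − 59 = -10.
  k = 1: m = 7, d = 10, a = ⌊(7 + 7)/10⌋ = 1; p/q = (1·7 + 1)/(1·1 + 0) = 8/1; p² − 59·q² = 64 − 59 = 5.
  k = 2: m = 3, d = 5, a = ⌊(7 + 3)/5⌋ = 2; p/q = (2·8 + 7)/(2·1 + 1) = 23/3; p² − 59·q² = 529 − 531 = -2.
  k = 3: m = 7, d = 2, a = ⌊(7 + 7)/2⌋ = 7; p/q = (7·23 + 8)/(7·3 + 1) = 169/22; p² − 59·q² = 28561 − 28556 = 5.
  k = 4: m = 7, d = 5, a = ⌊(7 + 7)/5⌋ = 2; p/q = (2·169 + 23)/(2·22 + 3) = 361/47; p² − 59·q² = 130321 − 130331 = -10.
  k = 5: m = 3, d = 10, a = ⌊(7 + 3)/10⌋ = 1; p/q = (1·361 + 169)/(1·47 + 22) = 530/69; p² − 59·q² = 280900 − 280899 = 1.
  The first convergent with p² − 59·q² = 1 gives the fundamental solution (x₁, y₁) = (530, 69).
Step 2: Apply the recurrence (x_{n+1}, y_{n+1}) = (x₁x_n + 59y₁y_n, x₁y_n + y₁x_n) repeatedly.
  From (x_1, y_1) = (530, 69): x_2 = 530·530 + 59·69·69 = 561799; y_2 = 530·69 + 69·530 = 73140.
Step 3: Verify x_2² - 59·y_2² = 315618116401 - 315618116400 = 1 (should be 1). ✓

(x_1, y_1) = (530, 69); (x_2, y_2) = (561799, 73140).


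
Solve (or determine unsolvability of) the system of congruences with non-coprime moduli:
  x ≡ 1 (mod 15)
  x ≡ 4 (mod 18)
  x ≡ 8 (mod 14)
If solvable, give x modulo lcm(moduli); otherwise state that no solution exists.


Moduli 15, 18, 14 are not pairwise coprime, so CRT works modulo lcm(m_i) when all pairwise compatibility conditions hold.
Pairwise compatibility: gcd(m_i, m_j) must divide a_i - a_j for every pair.
Merge one congruence at a time:
  Start: x ≡ 1 (mod 15).
  Combine with x ≡ 4 (mod 18): gcd(15, 18) = 3; 4 - 1 = 3, which IS divisible by 3, so compatible.
    Write x = 1 + 15·t and substitute into x ≡ 4 (mod 18): 15·t ≡ 4 − 1 = 3 (mod 18).
    Divide the congruence (and modulus) by g = 3: 5·t ≡ 1 (mod 6).
    The inverse of 5 mod 6 is 5 (since 5·5 = 25 = 4·6 + 1), so t ≡ 5·1 = 5 ≡ 5 (mod 6).
    Then x = 1 + 15·5 = 76, valid modulo lcm(15, 18) = 90: x ≡ 76 (mod 90).
  Combine with x ≡ 8 (mod 14): gcd(90, 14) = 2; 8 - 76 = -68, which IS divisible by 2, so compatible.
    Write x = 76 + 90·t and substitute into x ≡ 8 (mod 14): 90·t ≡ 8 − 76 = -68 (mod 14).
    Divide the congruence (and modulus) by g = 2: 45·t ≡ -34 (mod 7).
    Reduce coefficients mod 7: 3·t ≡ 1 (mod 7).
    The inverse of 3 mod 7 is 5 (since 3·5 = 15 = 2·7 + 1), so t ≡ 5·1 = 5 ≡ 5 (mod 7).
    Then x = 76 + 90·5 = 526, valid modulo lcm(90, 14) = 630: x ≡ 526 (mod 630).
Verify: 526 mod 15 = 1, 526 mod 18 = 4, 526 mod 14 = 8.

x ≡ 526 (mod 630).


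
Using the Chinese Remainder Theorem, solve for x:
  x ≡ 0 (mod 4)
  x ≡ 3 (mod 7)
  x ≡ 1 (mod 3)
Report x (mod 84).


Moduli 4, 7, 3 are pairwise coprime; by CRT there is a unique solution modulo M = 4 · 7 · 3 = 84.
Solve pairwise, accumulating the modulus:
  Start with x ≡ 0 (mod 4).
  Combine with x ≡ 3 (mod 7): since gcd(4, 7) = 1, we get a unique residue mod 28.
    Write x = 0 + 4·t and substitute into x ≡ 3 (mod 7): 4·t ≡ 3 − 0 = 3 (mod 7).
    The inverse of 4 mod 7 is 2 (since 4·2 = 8 = 1·7 + 1), so t ≡ 2·3 = 6 ≡ 6 (mod 7).
    Then x = 0 + 4·6 = 24, valid modulo lcm(4, 7) = 28: x ≡ 24 (mod 28).
  Combine with x ≡ 1 (mod 3): since gcd(28, 3) = 1, we get a unique residue mod 84.
    Write x = 24 + 28·t and substitute into x ≡ 1 (mod 3): 28·t ≡ 1 − 24 = -23 (mod 3).
    Reduce coefficients mod 3: 1·t ≡ 1 (mod 3).
    So t ≡ 1 (mod 3).
    Then x = 24 + 28·1 = 52, valid modulo lcm(28, 3) = 84: x ≡ 52 (mod 84).
Verify: 52 mod 4 = 0 ✓, 52 mod 7 = 3 ✓, 52 mod 3 = 1 ✓.

x ≡ 52 (mod 84).


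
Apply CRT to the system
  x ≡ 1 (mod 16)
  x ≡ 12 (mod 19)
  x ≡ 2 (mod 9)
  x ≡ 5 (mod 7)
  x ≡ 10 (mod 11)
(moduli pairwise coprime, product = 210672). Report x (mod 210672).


Product of moduli M = 16 · 19 · 9 · 7 · 11 = 210672.
Merge one congruence at a time:
  Start: x ≡ 1 (mod 16).
  Combine with x ≡ 12 (mod 19); new modulus lcm = 304.
    Write x = 1 + 16·t and substitute into x ≡ 12 (mod 19): 16·t ≡ 12 − 1 = 11 (mod 19).
    The inverse of 16 mod 19 is 6 (since 16·6 = 96 = 5·19 + 1), so t ≡ 6·11 = 66 ≡ 9 (mod 19).
    Then x = 1 + 16·9 = 145, valid modulo lcm(16, 19) = 304: x ≡ 145 (mod 304).
  Combine with x ≡ 2 (mod 9); new modulus lcm = 2736.
    Write x = 145 + 304·t and substitute into x ≡ 2 (mod 9): 304·t ≡ 2 − 145 = -143 (mod 9).
    Reduce coefficients mod 9: 7·t ≡ 1 (mod 9).
    The inverse of 7 mod 9 is 4 (since 7·4 = 28 = 3·9 + 1), so t ≡ 4·1 = 4 ≡ 4 (mod 9).
    Then x = 145 + 304·4 = 1361, valid modulo lcm(304, 9) = 2736: x ≡ 1361 (mod 2736).
  Combine with x ≡ 5 (mod 7); new modulus lcm = 19152.
    Write x = 1361 + 2736·t and substitute into x ≡ 5 (mod 7): 2736·t ≡ 5 − 1361 = -1356 (mod 7).
    Reduce coefficients mod 7: 6·t ≡ 2 (mod 7).
    The inverse of 6 mod 7 is 6 (since 6·6 = 36 = 5·7 + 1), so t ≡ 6·2 = 12 ≡ 5 (mod 7).
    Then x = 1361 + 2736·5 = 15041, valid modulo lcm(2736, 7) = 19152: x ≡ 15041 (mod 19152).
  Combine with x ≡ 10 (mod 11); new modulus lcm = 210672.
    Write x = 15041 + 19152·t and substitute into x ≡ 10 (mod 11): 19152·t ≡ 10 − 15041 = -15031 (mod 11).
    Reduce coefficients mod 11: 1·t ≡ 6 (mod 11).
    So t ≡ 6 (mod 11).
    Then x = 15041 + 19152·6 = 129953, valid modulo lcm(19152, 11) = 210672: x ≡ 129953 (mod 210672).
Verify against each original: 129953 mod 16 = 1, 129953 mod 19 = 12, 129953 mod 9 = 2, 129953 mod 7 = 5, 129953 mod 11 = 10.

x ≡ 129953 (mod 210672).
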